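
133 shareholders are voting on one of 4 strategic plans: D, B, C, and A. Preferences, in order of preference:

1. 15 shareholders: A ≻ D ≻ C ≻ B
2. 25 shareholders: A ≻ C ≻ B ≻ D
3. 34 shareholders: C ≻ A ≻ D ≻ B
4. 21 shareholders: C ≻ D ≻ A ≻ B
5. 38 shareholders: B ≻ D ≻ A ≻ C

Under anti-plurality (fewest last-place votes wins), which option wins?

Last-place votes: D 25, B 70, C 38, A 0.
A is ranked last by the fewest voters, so A wins.

A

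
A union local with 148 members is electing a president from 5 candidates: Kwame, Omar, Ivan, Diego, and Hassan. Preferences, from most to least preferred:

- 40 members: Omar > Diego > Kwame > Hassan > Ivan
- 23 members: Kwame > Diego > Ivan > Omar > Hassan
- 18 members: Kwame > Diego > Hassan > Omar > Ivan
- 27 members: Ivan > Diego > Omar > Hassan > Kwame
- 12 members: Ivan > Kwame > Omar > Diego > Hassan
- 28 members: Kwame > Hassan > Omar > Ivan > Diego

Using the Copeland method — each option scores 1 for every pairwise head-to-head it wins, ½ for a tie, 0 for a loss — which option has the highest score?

Kwame

Kwame: beats Omar, Ivan, Diego, and Hassan → score 4.
Omar: beats Ivan, Diego, and Hassan; loses to Kwame → score 3.
Ivan: loses to Kwame, Omar, Diego, and Hassan → score 0.
Diego: beats Ivan and Hassan; loses to Kwame and Omar → score 2.
Hassan: beats Ivan; loses to Kwame, Omar, and Diego → score 1.
Kwame has the best pairwise record.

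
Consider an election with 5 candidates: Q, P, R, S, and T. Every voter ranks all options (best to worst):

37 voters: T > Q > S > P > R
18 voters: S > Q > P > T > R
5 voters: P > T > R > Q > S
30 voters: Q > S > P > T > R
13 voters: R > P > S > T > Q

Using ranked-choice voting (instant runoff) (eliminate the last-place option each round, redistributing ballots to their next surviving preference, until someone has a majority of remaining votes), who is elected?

Round 1: Q 30, P 5, R 13, S 18, T 37. Eliminate P.
Round 2: Q 30, R 13, S 18, T 42. Eliminate R.
Round 3: Q 30, S 31, T 42. Eliminate Q.
Round 4: S 61, T 42. S has a majority.

S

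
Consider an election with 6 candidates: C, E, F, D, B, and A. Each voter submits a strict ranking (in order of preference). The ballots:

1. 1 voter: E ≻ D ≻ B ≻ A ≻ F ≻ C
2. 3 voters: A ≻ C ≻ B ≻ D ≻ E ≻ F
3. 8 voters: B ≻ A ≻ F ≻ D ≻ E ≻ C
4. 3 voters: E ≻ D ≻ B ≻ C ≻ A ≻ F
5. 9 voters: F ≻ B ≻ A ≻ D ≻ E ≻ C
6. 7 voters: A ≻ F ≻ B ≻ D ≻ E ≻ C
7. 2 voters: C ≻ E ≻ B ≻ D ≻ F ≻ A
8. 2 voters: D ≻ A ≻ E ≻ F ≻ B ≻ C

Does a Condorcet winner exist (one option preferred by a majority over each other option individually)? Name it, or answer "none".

none

Checking pairwise contests:
E beats C 30–5.
F beats E 24–11.
A beats F 24–11.
F beats D 24–11.
F beats B 18–17.
B beats A 23–12.
Every option loses at least one head-to-head, so there is no Condorcet winner.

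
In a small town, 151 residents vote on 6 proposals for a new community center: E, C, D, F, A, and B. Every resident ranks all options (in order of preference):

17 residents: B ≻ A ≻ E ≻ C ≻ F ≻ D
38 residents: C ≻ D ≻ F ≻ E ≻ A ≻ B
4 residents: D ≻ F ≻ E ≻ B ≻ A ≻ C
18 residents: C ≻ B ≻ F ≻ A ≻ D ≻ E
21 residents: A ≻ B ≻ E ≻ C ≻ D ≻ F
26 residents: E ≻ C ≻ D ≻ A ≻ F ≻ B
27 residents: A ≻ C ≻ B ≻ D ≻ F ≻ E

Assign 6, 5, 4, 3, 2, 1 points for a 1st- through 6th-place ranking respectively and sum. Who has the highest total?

C

E: 17·4 + 38·3 + 4·4 + 18·1 + 21·4 + 26·6 + 27·1 = 483
C: 17·3 + 38·6 + 4·1 + 18·6 + 21·3 + 26·5 + 27·5 = 719
D: 17·1 + 38·5 + 4·6 + 18·2 + 21·2 + 26·4 + 27·3 = 494
F: 17·2 + 38·4 + 4·5 + 18·4 + 21·1 + 26·2 + 27·2 = 405
A: 17·5 + 38·2 + 4·2 + 18·3 + 21·6 + 26·3 + 27·6 = 589
B: 17·6 + 38·1 + 4·3 + 18·5 + 21·5 + 26·1 + 27·4 = 481
C has the highest Borda score (719).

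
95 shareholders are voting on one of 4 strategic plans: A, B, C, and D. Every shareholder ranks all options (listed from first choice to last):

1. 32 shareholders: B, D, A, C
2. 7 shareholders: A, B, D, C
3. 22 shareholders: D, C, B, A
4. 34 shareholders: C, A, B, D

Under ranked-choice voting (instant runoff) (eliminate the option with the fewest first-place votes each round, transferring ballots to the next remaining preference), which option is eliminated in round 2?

D

Round 1: A 7, B 32, C 34, D 22. Eliminate A.
Round 2: B 39, C 34, D 22. Eliminate D.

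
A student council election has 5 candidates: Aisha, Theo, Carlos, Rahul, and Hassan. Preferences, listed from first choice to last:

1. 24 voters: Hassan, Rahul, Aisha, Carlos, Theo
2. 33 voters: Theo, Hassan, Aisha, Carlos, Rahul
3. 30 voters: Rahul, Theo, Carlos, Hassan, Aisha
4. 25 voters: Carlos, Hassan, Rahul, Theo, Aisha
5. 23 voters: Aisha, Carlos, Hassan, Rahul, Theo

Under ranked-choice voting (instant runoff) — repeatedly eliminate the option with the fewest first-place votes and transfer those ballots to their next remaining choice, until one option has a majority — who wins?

Round 1: Aisha 23, Theo 33, Carlos 25, Rahul 30, Hassan 24. Eliminate Aisha.
Round 2: Theo 33, Carlos 48, Rahul 30, Hassan 24. Eliminate Hassan.
Round 3: Theo 33, Carlos 48, Rahul 54. Eliminate Theo.
Round 4: Carlos 81, Rahul 54. Carlos has a majority.

Carlos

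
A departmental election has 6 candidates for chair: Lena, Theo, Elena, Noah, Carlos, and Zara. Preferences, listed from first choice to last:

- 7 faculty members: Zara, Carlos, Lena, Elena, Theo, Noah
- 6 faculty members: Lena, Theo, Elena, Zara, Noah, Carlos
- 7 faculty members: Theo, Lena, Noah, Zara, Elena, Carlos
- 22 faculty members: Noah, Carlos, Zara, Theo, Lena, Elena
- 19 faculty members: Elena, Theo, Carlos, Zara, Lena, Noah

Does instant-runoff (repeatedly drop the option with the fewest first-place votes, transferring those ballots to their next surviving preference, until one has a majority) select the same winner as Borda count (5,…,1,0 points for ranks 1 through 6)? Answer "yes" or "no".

Instant-runoff — R1 Lena 6, Theo 7, Elena 19, Noah 22, Carlos 0, Zara 7 (Carlos out); R2 Lena 6, Theo 7, Elena 19, Noah 22, Zara 7 (Lena out); R3 Theo 13, Elena 19, Noah 22, Zara 7 (Zara out); R4 Theo 13, Elena 26, Noah 22 (Theo out); R5 Elena 32, Noah 29 (Elena winner). Winner: Elena.
Borda — scores: Lena 120, Theo 186, Elena 134, Noah 137, Carlos 173, Zara 165. Winner: Theo.
The two methods disagree.

no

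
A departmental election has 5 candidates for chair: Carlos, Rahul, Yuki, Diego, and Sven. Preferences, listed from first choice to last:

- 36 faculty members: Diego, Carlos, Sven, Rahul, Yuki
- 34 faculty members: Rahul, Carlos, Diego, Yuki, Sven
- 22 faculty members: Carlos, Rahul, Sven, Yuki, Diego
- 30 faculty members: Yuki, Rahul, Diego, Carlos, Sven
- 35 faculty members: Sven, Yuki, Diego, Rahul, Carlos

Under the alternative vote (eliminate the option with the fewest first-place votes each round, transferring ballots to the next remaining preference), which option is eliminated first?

Carlos

Round 1: Carlos 22, Rahul 34, Yuki 30, Diego 36, Sven 35. Eliminate Carlos.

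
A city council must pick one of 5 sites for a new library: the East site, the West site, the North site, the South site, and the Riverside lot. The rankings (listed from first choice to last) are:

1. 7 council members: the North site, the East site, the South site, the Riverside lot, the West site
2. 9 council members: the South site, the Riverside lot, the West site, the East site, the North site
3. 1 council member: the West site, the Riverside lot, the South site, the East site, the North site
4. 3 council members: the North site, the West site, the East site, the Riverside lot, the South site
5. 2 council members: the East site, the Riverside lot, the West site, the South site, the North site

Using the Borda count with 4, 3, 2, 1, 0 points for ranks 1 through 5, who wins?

the East site: 7·3 + 9·1 + 1·1 + 3·2 + 2·4 = 45
the West site: 7·0 + 9·2 + 1·4 + 3·3 + 2·2 = 35
the North site: 7·4 + 9·0 + 1·0 + 3·4 + 2·0 = 40
the South site: 7·2 + 9·4 + 1·2 + 3·0 + 2·1 = 54
the Riverside lot: 7·1 + 9·3 + 1·3 + 3·1 + 2·3 = 46
the South site has the highest Borda score (54).

the South site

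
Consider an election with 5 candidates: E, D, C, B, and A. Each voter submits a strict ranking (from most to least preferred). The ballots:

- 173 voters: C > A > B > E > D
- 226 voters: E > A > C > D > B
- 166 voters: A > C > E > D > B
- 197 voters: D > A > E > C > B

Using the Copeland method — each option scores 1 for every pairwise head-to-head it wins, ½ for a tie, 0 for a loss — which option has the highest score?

A

E: beats D, C, and B; loses to A → score 3.
D: beats B; loses to E, C, and A → score 1.
C: beats D and B; loses to E and A → score 2.
B: loses to E, D, C, and A → score 0.
A: beats E, D, C, and B → score 4.
A has the best pairwise record.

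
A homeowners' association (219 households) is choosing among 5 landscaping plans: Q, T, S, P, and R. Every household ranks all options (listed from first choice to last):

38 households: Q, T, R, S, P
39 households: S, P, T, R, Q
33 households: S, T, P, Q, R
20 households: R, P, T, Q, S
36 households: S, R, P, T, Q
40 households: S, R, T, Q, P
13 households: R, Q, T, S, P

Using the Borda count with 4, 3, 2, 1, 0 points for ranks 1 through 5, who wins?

Q: 38·4 + 39·0 + 33·1 + 20·1 + 36·0 + 40·1 + 13·3 = 284
T: 38·3 + 39·2 + 33·3 + 20·2 + 36·1 + 40·2 + 13·2 = 473
S: 38·1 + 39·4 + 33·4 + 20·0 + 36·4 + 40·4 + 13·1 = 643
P: 38·0 + 39·3 + 33·2 + 20·3 + 36·2 + 40·0 + 13·0 = 315
R: 38·2 + 39·1 + 33·0 + 20·4 + 36·3 + 40·3 + 13·4 = 475
S has the highest Borda score (643).

S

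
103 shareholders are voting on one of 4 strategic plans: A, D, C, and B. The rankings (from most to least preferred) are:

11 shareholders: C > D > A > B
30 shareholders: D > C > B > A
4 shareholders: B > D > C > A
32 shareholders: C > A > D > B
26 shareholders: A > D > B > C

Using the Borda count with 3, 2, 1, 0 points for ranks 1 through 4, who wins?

A: 11·1 + 30·0 + 4·0 + 32·2 + 26·3 = 153
D: 11·2 + 30·3 + 4·2 + 32·1 + 26·2 = 204
C: 11·3 + 30·2 + 4·1 + 32·3 + 26·0 = 193
B: 11·0 + 30·1 + 4·3 + 32·0 + 26·1 = 68
D has the highest Borda score (204).

D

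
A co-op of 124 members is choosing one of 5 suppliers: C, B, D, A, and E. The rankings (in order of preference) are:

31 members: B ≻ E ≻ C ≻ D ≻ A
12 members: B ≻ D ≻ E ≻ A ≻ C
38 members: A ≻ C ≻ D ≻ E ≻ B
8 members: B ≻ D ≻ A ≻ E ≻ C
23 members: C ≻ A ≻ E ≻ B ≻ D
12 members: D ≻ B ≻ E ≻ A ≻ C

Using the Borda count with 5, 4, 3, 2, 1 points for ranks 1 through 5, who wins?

C: 31·3 + 12·1 + 38·4 + 8·1 + 23·5 + 12·1 = 392
B: 31·5 + 12·5 + 38·1 + 8·5 + 23·2 + 12·4 = 387
D: 31·2 + 12·4 + 38·3 + 8·4 + 23·1 + 12·5 = 339
A: 31·1 + 12·2 + 38·5 + 8·3 + 23·4 + 12·2 = 385
E: 31·4 + 12·3 + 38·2 + 8·2 + 23·3 + 12·3 = 357
C has the highest Borda score (392).

C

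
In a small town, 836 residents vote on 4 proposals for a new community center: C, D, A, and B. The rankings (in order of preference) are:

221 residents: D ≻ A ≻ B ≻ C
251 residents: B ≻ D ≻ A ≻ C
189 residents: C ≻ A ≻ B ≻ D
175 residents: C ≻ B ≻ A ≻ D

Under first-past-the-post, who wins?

First-place votes: C 364, D 221, A 0, B 251.
C has the most first-place votes.

C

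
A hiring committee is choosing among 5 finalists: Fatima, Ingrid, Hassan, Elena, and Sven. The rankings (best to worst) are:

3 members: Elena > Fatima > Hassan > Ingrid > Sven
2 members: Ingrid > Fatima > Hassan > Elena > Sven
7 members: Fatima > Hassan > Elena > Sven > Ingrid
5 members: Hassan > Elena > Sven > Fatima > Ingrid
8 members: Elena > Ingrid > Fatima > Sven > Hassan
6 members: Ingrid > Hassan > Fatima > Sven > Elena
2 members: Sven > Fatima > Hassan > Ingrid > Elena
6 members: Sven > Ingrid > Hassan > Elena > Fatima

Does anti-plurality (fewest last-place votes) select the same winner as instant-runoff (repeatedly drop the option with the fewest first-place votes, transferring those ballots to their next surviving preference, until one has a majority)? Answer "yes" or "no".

Anti-plurality — last-place votes: Fatima 6, Ingrid 12, Hassan 8, Elena 8, Sven 5. Winner: Sven.
Instant-runoff — R1 Fatima 7, Ingrid 8, Hassan 5, Elena 11, Sven 8 (Hassan out); R2 Fatima 7, Ingrid 8, Elena 16, Sven 8 (Fatima out); R3 Ingrid 8, Elena 23, Sven 8 (Elena winner). Winner: Elena.
The two methods disagree.

no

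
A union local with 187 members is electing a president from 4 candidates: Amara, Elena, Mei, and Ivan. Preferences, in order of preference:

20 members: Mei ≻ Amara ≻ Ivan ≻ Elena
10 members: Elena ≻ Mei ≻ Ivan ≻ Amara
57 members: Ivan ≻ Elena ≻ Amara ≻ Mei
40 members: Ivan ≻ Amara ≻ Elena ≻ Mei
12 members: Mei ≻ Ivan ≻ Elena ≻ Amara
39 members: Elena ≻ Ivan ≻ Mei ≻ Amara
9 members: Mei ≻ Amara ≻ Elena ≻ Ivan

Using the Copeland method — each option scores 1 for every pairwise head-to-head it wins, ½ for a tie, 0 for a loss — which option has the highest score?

Ivan

Amara: beats Mei; loses to Elena and Ivan → score 1.
Elena: beats Amara and Mei; loses to Ivan → score 2.
Mei: loses to Amara, Elena, and Ivan → score 0.
Ivan: beats Amara, Elena, and Mei → score 3.
Ivan has the best pairwise record.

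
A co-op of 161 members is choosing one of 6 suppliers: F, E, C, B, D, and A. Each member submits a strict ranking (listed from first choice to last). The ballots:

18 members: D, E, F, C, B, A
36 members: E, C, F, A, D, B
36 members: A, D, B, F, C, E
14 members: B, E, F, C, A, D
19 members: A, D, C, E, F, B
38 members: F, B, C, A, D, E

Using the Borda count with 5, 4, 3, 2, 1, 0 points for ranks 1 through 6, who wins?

F: 18·3 + 36·3 + 36·2 + 14·3 + 19·1 + 38·5 = 485
E: 18·4 + 36·5 + 36·0 + 14·4 + 19·2 + 38·0 = 346
C: 18·2 + 36·4 + 36·1 + 14·2 + 19·3 + 38·3 = 415
B: 18·1 + 36·0 + 36·3 + 14·5 + 19·0 + 38·4 = 348
D: 18·5 + 36·1 + 36·4 + 14·0 + 19·4 + 38·1 = 384
A: 18·0 + 36·2 + 36·5 + 14·1 + 19·5 + 38·2 = 437
F has the highest Borda score (485).

F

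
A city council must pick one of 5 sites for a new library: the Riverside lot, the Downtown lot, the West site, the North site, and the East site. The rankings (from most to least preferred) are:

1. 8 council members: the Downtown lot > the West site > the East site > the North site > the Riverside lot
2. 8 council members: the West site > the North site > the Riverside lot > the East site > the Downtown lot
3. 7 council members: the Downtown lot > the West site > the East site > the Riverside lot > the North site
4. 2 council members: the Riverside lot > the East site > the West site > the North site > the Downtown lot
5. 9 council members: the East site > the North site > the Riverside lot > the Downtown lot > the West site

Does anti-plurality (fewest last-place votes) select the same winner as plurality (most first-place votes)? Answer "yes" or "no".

no

Anti-plurality — last-place votes: the Riverside lot 8, the Downtown lot 10, the West site 9, the North site 7, the East site 0. Winner: the East site.
Plurality — first-place votes: the Riverside lot 2, the Downtown lot 15, the West site 8, the North site 0, the East site 9. Winner: the Downtown lot.
The two methods disagree.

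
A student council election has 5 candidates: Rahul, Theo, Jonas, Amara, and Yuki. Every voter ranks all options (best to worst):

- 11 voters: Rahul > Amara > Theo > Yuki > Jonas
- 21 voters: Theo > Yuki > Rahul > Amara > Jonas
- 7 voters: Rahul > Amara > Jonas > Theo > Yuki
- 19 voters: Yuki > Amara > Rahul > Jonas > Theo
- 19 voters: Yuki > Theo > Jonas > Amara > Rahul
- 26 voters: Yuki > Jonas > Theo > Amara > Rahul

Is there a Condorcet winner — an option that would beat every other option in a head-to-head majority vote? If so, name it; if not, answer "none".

Yuki vs Rahul: 85–18 for Yuki.
Yuki vs Theo: 64–39 for Yuki.
Yuki vs Jonas: 96–7 for Yuki.
Yuki vs Amara: 85–18 for Yuki.
Yuki beats every other option head-to-head.

Yuki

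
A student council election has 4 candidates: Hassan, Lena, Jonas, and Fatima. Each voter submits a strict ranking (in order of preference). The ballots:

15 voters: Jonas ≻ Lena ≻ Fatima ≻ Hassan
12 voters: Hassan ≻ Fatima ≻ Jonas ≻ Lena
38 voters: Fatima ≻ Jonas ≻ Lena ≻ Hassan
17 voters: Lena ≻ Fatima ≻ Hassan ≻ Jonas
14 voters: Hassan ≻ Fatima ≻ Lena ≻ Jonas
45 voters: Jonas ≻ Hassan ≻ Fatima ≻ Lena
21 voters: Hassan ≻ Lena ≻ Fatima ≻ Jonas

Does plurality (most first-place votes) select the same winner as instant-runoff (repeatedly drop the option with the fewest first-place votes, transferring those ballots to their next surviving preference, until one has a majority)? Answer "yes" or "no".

no

Plurality — first-place votes: Hassan 47, Lena 17, Jonas 60, Fatima 38. Winner: Jonas.
Instant-runoff — R1 Hassan 47, Lena 17, Jonas 60, Fatima 38 (Lena out); R2 Hassan 47, Jonas 60, Fatima 55 (Hassan out); R3 Jonas 60, Fatima 102 (Fatima winner). Winner: Fatima.
The two methods disagree.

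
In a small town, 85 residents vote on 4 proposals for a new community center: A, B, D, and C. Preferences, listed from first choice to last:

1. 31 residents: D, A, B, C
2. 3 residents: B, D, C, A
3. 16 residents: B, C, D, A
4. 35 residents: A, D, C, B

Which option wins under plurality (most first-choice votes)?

A

First-place votes: A 35, B 19, D 31, C 0.
A has the most first-place votes.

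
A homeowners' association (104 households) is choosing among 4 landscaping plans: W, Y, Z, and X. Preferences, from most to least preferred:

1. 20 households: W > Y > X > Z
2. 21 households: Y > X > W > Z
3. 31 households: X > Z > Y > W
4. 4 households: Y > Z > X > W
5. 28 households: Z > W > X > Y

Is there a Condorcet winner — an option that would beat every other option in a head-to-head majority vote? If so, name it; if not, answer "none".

X

X vs W: 56–48 for X.
X vs Y: 59–45 for X.
X vs Z: 72–32 for X.
X beats every other option head-to-head.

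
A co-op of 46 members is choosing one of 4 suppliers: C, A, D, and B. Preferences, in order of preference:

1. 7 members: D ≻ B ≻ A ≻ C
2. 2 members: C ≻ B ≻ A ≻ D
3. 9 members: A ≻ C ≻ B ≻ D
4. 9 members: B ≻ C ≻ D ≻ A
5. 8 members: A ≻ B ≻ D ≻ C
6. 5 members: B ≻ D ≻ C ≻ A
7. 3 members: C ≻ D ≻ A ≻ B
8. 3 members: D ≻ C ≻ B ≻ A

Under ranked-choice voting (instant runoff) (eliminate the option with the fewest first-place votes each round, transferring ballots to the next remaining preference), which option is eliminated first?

Round 1: C 5, A 17, D 10, B 14. Eliminate C.

C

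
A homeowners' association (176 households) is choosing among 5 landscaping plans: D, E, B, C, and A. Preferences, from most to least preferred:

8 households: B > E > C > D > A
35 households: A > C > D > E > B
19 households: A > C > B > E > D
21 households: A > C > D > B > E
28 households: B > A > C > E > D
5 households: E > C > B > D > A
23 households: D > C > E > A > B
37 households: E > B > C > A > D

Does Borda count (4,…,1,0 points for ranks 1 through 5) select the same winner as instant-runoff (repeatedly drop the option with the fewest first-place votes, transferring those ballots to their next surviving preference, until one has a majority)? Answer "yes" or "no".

no

Borda — scores: D 217, E 320, B 324, C 455, A 444. Winner: C.
Instant-runoff — R1 D 23, E 42, B 36, C 0, A 75 (C out); R2 D 23, E 42, B 36, A 75 (D out); R3 E 65, B 36, A 75 (B out); R4 E 73, A 103 (A winner). Winner: A.
The two methods disagree.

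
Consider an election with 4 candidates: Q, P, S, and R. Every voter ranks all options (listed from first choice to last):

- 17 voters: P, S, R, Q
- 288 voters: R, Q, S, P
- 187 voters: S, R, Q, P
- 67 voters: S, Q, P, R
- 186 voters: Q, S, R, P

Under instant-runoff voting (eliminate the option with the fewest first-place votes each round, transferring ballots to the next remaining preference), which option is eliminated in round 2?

Round 1: Q 186, P 17, S 254, R 288. Eliminate P.
Round 2: Q 186, S 271, R 288. Eliminate Q.

Q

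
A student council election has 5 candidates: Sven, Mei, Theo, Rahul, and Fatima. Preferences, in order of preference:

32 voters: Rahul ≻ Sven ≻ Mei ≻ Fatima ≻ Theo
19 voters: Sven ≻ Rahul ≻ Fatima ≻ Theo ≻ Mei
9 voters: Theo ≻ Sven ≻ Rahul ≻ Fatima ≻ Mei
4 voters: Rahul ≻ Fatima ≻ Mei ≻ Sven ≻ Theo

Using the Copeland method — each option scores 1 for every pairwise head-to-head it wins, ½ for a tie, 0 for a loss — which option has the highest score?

Rahul

Sven: beats Mei, Theo, and Fatima; loses to Rahul → score 3.
Mei: beats Theo; ties Fatima; loses to Sven and Rahul → score 1.5.
Theo: loses to Sven, Mei, Rahul, and Fatima → score 0.
Rahul: beats Sven, Mei, Theo, and Fatima → score 4.
Fatima: beats Theo; ties Mei; loses to Sven and Rahul → score 1.5.
Rahul has the best pairwise record.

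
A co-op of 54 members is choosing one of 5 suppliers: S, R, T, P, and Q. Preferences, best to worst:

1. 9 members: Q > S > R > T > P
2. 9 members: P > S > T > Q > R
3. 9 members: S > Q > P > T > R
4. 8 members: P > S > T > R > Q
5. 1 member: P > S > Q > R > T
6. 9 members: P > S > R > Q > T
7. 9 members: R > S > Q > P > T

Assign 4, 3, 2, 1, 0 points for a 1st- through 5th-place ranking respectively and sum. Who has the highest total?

S

S: 9·3 + 9·3 + 9·4 + 8·3 + 1·3 + 9·3 + 9·3 = 171
R: 9·2 + 9·0 + 9·0 + 8·1 + 1·1 + 9·2 + 9·4 = 81
T: 9·1 + 9·2 + 9·1 + 8·2 + 1·0 + 9·0 + 9·0 = 52
P: 9·0 + 9·4 + 9·2 + 8·4 + 1·4 + 9·4 + 9·1 = 135
Q: 9·4 + 9·1 + 9·3 + 8·0 + 1·2 + 9·1 + 9·2 = 101
S has the highest Borda score (171).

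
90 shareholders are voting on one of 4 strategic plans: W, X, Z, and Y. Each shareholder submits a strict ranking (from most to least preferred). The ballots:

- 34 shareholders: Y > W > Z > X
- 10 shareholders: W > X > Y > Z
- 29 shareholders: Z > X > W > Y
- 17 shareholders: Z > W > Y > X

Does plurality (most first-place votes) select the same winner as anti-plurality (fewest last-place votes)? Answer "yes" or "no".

no

Plurality — first-place votes: W 10, X 0, Z 46, Y 34. Winner: Z.
Anti-plurality — last-place votes: W 0, X 51, Z 10, Y 29. Winner: W.
The two methods disagree.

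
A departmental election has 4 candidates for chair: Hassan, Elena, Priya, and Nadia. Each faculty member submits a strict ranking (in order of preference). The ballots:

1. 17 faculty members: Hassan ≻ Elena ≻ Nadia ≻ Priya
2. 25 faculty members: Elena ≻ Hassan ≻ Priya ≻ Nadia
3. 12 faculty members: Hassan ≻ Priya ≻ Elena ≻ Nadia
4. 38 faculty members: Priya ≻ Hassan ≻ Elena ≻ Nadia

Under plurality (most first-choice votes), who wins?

Priya

First-place votes: Hassan 29, Elena 25, Priya 38, Nadia 0.
Priya has the most first-place votes.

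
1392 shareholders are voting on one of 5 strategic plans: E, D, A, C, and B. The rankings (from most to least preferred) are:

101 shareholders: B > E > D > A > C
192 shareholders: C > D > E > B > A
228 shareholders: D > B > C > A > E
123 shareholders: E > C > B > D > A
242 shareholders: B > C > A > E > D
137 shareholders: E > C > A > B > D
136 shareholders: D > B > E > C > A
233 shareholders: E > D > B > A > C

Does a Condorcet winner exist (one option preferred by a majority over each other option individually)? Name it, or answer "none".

Checking pairwise contests:
B beats E 707–685.
E beats D 836–556.
E beats A 922–470.
E beats C 730–662.
D beats B 789–603.
Every option loses at least one head-to-head, so there is no Condorcet winner.

none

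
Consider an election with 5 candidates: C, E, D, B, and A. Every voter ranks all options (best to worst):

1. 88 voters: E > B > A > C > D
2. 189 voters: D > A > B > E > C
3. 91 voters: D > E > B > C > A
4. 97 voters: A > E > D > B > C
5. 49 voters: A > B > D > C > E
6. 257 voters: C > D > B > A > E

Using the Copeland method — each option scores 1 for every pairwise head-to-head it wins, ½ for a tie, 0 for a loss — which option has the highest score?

C: loses to E, D, B, and A → score 0.
E: beats C; loses to D, B, and A → score 1.
D: beats C, E, B, and A → score 4.
B: beats C, E, and A; loses to D → score 3.
A: beats C and E; loses to D and B → score 2.
D has the best pairwise record.

D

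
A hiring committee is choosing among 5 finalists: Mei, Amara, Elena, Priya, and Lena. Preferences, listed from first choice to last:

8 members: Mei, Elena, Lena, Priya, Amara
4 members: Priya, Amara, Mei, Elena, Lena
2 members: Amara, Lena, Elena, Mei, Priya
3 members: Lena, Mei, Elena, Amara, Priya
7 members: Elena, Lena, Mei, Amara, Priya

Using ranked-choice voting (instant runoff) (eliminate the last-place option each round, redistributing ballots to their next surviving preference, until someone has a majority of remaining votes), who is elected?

Mei

Round 1: Mei 8, Amara 2, Elena 7, Priya 4, Lena 3. Eliminate Amara.
Round 2: Mei 8, Elena 7, Priya 4, Lena 5. Eliminate Priya.
Round 3: Mei 12, Elena 7, Lena 5. Eliminate Lena.
Round 4: Mei 15, Elena 9. Mei has a majority.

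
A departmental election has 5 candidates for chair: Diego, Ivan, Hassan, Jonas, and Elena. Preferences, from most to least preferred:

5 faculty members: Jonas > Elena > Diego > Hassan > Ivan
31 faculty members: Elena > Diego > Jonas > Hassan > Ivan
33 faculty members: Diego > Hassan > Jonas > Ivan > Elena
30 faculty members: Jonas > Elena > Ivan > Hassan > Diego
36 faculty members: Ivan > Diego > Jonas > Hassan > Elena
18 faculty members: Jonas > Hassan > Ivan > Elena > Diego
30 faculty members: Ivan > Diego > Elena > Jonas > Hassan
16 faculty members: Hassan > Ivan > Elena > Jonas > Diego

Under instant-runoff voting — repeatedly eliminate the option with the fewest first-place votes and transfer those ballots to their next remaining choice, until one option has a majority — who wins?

Round 1: Diego 33, Ivan 66, Hassan 16, Jonas 53, Elena 31. Eliminate Hassan.
Round 2: Diego 33, Ivan 82, Jonas 53, Elena 31. Eliminate Elena.
Round 3: Diego 64, Ivan 82, Jonas 53. Eliminate Jonas.
Round 4: Diego 69, Ivan 130. Ivan has a majority.

Ivan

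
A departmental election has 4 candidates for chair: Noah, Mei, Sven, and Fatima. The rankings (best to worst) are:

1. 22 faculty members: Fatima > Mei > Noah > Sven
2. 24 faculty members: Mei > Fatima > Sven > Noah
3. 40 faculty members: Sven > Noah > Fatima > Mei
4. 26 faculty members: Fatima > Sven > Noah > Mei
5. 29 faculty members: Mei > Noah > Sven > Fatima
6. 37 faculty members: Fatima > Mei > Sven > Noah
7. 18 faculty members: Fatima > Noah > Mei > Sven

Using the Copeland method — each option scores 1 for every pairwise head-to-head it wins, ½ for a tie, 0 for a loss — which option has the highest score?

Fatima

Noah: loses to Mei, Sven, and Fatima → score 0.
Mei: beats Noah and Sven; loses to Fatima → score 2.
Sven: beats Noah; loses to Mei and Fatima → score 1.
Fatima: beats Noah, Mei, and Sven → score 3.
Fatima has the best pairwise record.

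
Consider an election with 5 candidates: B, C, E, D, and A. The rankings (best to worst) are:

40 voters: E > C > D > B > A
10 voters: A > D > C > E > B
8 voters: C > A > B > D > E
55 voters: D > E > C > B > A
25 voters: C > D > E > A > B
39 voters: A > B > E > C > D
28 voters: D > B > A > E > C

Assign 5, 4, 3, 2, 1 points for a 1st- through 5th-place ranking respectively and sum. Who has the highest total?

D

B: 40·2 + 10·1 + 8·3 + 55·2 + 25·1 + 39·4 + 28·4 = 517
C: 40·4 + 10·3 + 8·5 + 55·3 + 25·5 + 39·2 + 28·1 = 626
E: 40·5 + 10·2 + 8·1 + 55·4 + 25·3 + 39·3 + 28·2 = 696
D: 40·3 + 10·4 + 8·2 + 55·5 + 25·4 + 39·1 + 28·5 = 730
A: 40·1 + 10·5 + 8·4 + 55·1 + 25·2 + 39·5 + 28·3 = 506
D has the highest Borda score (730).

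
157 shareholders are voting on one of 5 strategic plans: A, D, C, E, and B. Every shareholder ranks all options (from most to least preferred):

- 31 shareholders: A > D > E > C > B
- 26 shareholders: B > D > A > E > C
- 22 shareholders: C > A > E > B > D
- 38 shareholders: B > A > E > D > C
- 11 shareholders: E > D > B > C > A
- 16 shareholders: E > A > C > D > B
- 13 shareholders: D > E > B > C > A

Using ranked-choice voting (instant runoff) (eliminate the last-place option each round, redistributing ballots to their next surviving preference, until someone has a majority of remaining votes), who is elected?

Round 1: A 31, D 13, C 22, E 27, B 64. Eliminate D.
Round 2: A 31, C 22, E 40, B 64. Eliminate C.
Round 3: A 53, E 40, B 64. Eliminate E.
Round 4: A 69, B 88. B has a majority.

B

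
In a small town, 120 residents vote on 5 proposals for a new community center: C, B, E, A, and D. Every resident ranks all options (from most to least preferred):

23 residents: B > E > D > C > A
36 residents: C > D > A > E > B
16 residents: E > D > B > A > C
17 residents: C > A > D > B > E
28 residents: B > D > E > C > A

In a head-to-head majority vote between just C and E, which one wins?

E

Voters preferring C to E: 53; preferring E to C: 67.
E wins the head-to-head.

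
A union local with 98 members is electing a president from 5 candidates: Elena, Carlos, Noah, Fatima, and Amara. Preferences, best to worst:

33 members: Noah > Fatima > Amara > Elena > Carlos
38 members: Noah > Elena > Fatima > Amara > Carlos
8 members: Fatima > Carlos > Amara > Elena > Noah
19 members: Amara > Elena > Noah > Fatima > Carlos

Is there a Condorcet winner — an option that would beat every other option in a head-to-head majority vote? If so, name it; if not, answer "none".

Noah vs Elena: 71–27 for Noah.
Noah vs Carlos: 90–8 for Noah.
Noah vs Fatima: 90–8 for Noah.
Noah vs Amara: 71–27 for Noah.
Noah beats every other option head-to-head.

Noah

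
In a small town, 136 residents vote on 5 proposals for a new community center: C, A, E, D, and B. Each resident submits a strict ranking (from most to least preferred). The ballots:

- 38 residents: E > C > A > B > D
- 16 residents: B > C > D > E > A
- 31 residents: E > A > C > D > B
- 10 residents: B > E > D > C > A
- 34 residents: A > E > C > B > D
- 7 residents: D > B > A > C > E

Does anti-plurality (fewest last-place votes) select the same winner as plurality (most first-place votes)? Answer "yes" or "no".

no

Anti-plurality — last-place votes: C 0, A 26, E 7, D 72, B 31. Winner: C.
Plurality — first-place votes: C 0, A 34, E 69, D 7, B 26. Winner: E.
The two methods disagree.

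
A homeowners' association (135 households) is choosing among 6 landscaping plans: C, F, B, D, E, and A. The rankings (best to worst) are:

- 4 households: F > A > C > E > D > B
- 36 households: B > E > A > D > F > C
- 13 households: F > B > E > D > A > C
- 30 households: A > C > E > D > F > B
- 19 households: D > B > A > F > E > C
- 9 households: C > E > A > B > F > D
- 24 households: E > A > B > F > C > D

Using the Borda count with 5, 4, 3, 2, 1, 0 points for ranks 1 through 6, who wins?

A

C: 4·3 + 36·0 + 13·0 + 30·4 + 19·0 + 9·5 + 24·1 = 201
F: 4·5 + 36·1 + 13·5 + 30·1 + 19·2 + 9·1 + 24·2 = 246
B: 4·0 + 36·5 + 13·4 + 30·0 + 19·4 + 9·2 + 24·3 = 398
D: 4·1 + 36·2 + 13·2 + 30·2 + 19·5 + 9·0 + 24·0 = 257
E: 4·2 + 36·4 + 13·3 + 30·3 + 19·1 + 9·4 + 24·5 = 456
A: 4·4 + 36·3 + 13·1 + 30·5 + 19·3 + 9·3 + 24·4 = 467
A has the highest Borda score (467).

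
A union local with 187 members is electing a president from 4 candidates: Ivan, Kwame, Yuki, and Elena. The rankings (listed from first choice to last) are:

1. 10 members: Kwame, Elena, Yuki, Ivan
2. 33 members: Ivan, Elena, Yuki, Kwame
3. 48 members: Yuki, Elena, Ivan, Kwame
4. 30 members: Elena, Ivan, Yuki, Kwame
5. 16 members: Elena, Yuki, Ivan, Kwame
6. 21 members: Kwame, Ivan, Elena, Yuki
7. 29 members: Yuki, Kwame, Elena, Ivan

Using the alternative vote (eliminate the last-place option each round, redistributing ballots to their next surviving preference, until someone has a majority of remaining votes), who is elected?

Round 1: Ivan 33, Kwame 31, Yuki 77, Elena 46. Eliminate Kwame.
Round 2: Ivan 54, Yuki 77, Elena 56. Eliminate Ivan.
Round 3: Yuki 77, Elena 110. Elena has a majority.

Elena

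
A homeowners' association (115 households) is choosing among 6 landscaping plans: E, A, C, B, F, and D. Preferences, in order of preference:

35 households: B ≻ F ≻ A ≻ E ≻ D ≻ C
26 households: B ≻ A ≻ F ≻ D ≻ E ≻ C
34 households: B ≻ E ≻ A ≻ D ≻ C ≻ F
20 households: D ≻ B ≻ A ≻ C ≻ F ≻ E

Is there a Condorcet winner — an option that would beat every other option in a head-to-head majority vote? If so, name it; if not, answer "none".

B vs E: 115–0 for B.
B vs A: 115–0 for B.
B vs C: 115–0 for B.
B vs F: 115–0 for B.
B vs D: 95–20 for B.
B beats every other option head-to-head.

B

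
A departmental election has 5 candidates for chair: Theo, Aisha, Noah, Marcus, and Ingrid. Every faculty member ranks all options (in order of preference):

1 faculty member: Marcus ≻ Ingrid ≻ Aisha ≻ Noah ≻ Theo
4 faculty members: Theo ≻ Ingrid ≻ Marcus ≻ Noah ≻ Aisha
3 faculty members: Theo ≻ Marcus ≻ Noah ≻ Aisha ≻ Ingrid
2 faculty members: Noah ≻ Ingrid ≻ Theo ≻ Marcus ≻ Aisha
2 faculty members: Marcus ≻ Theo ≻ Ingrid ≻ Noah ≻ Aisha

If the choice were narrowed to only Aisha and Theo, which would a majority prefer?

Voters preferring Aisha to Theo: 1; preferring Theo to Aisha: 11.
Theo wins the head-to-head.

Theo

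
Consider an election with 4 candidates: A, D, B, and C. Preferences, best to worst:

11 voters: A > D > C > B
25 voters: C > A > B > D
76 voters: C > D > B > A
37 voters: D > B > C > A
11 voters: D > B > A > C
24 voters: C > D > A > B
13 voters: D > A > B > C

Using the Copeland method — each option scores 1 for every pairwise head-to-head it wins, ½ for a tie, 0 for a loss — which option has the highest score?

C

A: loses to D, B, and C → score 0.
D: beats A and B; loses to C → score 2.
B: beats A; loses to D and C → score 1.
C: beats A, D, and B → score 3.
C has the best pairwise record.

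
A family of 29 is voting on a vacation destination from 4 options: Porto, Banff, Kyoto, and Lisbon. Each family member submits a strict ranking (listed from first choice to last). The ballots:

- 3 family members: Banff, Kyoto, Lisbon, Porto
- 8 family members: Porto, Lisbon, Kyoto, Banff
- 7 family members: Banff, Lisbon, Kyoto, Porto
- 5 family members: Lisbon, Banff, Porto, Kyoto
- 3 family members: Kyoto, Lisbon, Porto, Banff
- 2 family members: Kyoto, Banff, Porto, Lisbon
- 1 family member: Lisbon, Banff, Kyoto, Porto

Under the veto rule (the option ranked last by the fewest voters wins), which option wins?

Last-place votes: Porto 11, Banff 11, Kyoto 5, Lisbon 2.
Lisbon is ranked last by the fewest voters, so Lisbon wins.

Lisbon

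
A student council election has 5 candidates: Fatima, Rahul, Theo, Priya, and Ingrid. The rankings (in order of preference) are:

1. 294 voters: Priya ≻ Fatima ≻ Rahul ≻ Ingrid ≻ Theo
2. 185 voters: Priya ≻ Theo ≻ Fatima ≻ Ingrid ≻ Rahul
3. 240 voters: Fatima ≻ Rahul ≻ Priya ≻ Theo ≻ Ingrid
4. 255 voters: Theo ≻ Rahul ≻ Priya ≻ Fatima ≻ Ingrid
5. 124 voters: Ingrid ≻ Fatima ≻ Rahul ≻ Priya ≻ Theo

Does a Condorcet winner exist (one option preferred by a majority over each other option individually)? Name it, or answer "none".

none

Checking pairwise contests:
Priya beats Fatima 734–364.
Fatima beats Rahul 843–255.
Fatima beats Theo 658–440.
Rahul beats Priya 619–479.
Fatima beats Ingrid 974–124.
Every option loses at least one head-to-head, so there is no Condorcet winner.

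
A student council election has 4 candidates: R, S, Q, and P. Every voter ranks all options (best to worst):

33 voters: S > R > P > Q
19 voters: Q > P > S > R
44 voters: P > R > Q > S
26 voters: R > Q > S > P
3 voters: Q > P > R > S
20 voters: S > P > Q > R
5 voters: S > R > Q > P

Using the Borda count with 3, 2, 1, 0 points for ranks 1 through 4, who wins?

R: 33·2 + 19·0 + 44·2 + 26·3 + 3·1 + 20·0 + 5·2 = 245
S: 33·3 + 19·1 + 44·0 + 26·1 + 3·0 + 20·3 + 5·3 = 219
Q: 33·0 + 19·3 + 44·1 + 26·2 + 3·3 + 20·1 + 5·1 = 187
P: 33·1 + 19·2 + 44·3 + 26·0 + 3·2 + 20·2 + 5·0 = 249
P has the highest Borda score (249).

P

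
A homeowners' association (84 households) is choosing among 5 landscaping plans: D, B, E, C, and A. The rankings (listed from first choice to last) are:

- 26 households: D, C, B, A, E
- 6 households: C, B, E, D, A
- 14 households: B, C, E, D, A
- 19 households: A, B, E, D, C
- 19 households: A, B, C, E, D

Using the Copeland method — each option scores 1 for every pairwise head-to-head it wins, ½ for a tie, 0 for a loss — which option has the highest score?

B

D: beats C and A; loses to B and E → score 2.
B: beats D, E, C, and A → score 4.
E: beats D; loses to B, C, and A → score 1.
C: beats E and A; loses to D and B → score 2.
A: beats E; loses to D, B, and C → score 1.
B has the best pairwise record.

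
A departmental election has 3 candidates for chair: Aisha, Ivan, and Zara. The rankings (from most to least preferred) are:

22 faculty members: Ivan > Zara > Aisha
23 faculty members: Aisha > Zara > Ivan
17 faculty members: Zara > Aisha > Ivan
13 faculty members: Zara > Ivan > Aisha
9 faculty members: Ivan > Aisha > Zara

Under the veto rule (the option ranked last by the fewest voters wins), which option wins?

Last-place votes: Aisha 35, Ivan 40, Zara 9.
Zara is ranked last by the fewest voters, so Zara wins.

Zara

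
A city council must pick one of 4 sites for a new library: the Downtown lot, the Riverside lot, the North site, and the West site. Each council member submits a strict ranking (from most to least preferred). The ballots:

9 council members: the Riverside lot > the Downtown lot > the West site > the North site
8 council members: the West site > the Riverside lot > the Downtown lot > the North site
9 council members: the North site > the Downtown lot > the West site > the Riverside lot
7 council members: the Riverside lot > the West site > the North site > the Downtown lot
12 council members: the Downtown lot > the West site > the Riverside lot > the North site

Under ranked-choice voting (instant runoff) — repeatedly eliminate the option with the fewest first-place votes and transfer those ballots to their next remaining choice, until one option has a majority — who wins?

Round 1: the Downtown lot 12, the Riverside lot 16, the North site 9, the West site 8. Eliminate the West site.
Round 2: the Downtown lot 12, the Riverside lot 24, the North site 9. The Riverside lot has a majority.

the Riverside lot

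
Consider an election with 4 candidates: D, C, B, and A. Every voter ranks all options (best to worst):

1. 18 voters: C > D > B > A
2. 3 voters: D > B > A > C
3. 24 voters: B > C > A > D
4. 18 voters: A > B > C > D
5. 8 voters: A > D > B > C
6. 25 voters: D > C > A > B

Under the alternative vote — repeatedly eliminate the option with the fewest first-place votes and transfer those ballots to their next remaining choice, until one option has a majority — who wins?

Round 1: D 28, C 18, B 24, A 26. Eliminate C.
Round 2: D 46, B 24, A 26. Eliminate B.
Round 3: D 46, A 50. A has a majority.

A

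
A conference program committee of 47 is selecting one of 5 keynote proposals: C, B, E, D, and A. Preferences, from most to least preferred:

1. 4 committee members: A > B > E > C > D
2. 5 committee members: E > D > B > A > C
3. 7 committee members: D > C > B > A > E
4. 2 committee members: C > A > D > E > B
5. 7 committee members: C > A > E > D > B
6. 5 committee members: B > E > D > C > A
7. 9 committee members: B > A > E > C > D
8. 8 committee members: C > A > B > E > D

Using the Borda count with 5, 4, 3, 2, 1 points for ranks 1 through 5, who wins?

C: 4·2 + 5·1 + 7·4 + 2·5 + 7·5 + 5·2 + 9·2 + 8·5 = 154
B: 4·4 + 5·3 + 7·3 + 2·1 + 7·1 + 5·5 + 9·5 + 8·3 = 155
E: 4·3 + 5·5 + 7·1 + 2·2 + 7·3 + 5·4 + 9·3 + 8·2 = 132
D: 4·1 + 5·4 + 7·5 + 2·3 + 7·2 + 5·3 + 9·1 + 8·1 = 111
A: 4·5 + 5·2 + 7·2 + 2·4 + 7·4 + 5·1 + 9·4 + 8·4 = 153
B has the highest Borda score (155).

B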